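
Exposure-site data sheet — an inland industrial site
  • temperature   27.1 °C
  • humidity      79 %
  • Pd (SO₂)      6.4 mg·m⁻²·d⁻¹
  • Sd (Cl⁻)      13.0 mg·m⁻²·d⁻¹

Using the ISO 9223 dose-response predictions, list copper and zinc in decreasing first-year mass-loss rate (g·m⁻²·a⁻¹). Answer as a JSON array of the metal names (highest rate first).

["copper", "zinc"]

copper: f(T) = -0.080·(T−10) [T>10 °C] = -1.3680
  SO₂ term: 0.0053·6.4^0.26·exp(0.059·79-1.3680) = 0.2312
  Cl⁻ term: 0.01025·13.0^0.27·exp(0.036·79+0.049·27.1) = 1.328
  r_corr = 0.2312 + 1.328 = 1.56 μm/a
  mass loss = 1.56 μm/a × 8.96 g/cm³ = 13.97 g·m⁻²·a⁻¹
zinc: T>10 °C ⇒ hinge -0.071·(27.1−10) = -1.2141
  SO₂ term: 0.0129·6.4^0.44·exp(0.046·79-1.2141) = 0.3283
  Cl⁻ term: 0.0175·13.0^0.57·exp(0.008·79+0.085·27.1) = 1.422
  r_corr = 0.3283 + 1.422 = 1.75 μm/a
  mass loss = 1.75 μm/a × 7.14 g/cm³ = 12.5 g·m⁻²·a⁻¹
Ordering by g·m⁻²·a⁻¹: copper (14) > zinc (12.5)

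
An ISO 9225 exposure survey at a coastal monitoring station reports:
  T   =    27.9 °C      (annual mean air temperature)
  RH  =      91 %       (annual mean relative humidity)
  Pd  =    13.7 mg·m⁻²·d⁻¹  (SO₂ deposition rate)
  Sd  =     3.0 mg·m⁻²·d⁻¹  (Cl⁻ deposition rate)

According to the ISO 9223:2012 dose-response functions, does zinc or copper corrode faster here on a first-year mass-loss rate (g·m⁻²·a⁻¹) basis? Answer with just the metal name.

copper

zinc: f(T) = -0.071·(T−10) [T>10 °C] = -1.2709
  Pd branch = 0.0129·Pd^0.44·e^(0.046·RH+f) = 0.7529 μm/a
  Sd branch = 0.0175·Sd^0.57·e^(0.008·RH+0.085·T) = 0.7263 μm/a
  r_corr = 0.7529 + 0.7263 = 1.479 μm/a
  mass loss = 1.479 μm/a × 7.14 g/cm³ = 10.56 g·m⁻²·a⁻¹
copper: temperature factor f = -0.080·(17.9) = -1.4320
  SO₂ term: 0.0053·13.7^0.26·exp(0.059·91-1.4320) = 0.5366
  Sd branch = 0.01025·Sd^0.27·e^(0.036·RH+0.049·T) = 1.432 μm/a
  r_corr = 0.5366 + 1.432 = 1.969 μm/a
  mass loss = 1.969 μm/a × 8.96 g/cm³ = 17.64 g·m⁻²·a⁻¹
Ordering by g·m⁻²·a⁻¹: copper (17.6) > zinc (10.6)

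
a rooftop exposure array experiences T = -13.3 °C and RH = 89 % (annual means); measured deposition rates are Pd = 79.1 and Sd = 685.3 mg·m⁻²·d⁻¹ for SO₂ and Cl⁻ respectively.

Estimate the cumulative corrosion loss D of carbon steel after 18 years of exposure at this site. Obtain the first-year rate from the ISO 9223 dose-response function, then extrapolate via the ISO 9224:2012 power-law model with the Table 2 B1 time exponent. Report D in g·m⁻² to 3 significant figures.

D(18) = 2.42e+03 g·m⁻²

carbon steel: temperature factor f = +0.150·(-23.3) = -3.4950
  sulphur-dioxide contribution → 3.092 μm/a
  chloride contribution → 64.76 μm/a
  ⇒ r_corr(carbon steel) = 67.85 μm/a
Long-term exponent b (ISO 9224 Table 2, B1) = 0.523
  D(18) = 67.85 × 18^0.523 = 67.85 × 4.534 = 307.7 μm
  Mass loss = 307.7 μm × 7.85 g/cm³ = 2415 g·m⁻²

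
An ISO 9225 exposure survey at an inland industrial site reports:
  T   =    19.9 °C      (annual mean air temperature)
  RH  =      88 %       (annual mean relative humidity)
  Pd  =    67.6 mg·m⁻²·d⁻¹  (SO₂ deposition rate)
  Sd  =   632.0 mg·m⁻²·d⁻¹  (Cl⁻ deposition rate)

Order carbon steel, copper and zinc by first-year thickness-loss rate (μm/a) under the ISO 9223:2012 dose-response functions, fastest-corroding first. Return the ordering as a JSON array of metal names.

["carbon steel", "zinc", "copper"]

carbon steel: f(T) = -0.054·(T−10) [T>10 °C] = -0.5346
  sulphur-dioxide contribution → 53.92 μm/a
  chloride contribution → 224.9 μm/a
  ⇒ r_corr(carbon steel) = 278.8 μm/a
copper: T>10 °C ⇒ hinge -0.080·(19.9−10) = -0.7920
  sulphur-dioxide contribution → 1.291 μm/a
  chloride contribution → 3.683 μm/a
  total first-year rate 4.974 μm/a
zinc: T>10 °C ⇒ hinge -0.071·(19.9−10) = -0.7029
  sulphur-dioxide contribution → 2.336 μm/a
  chloride contribution → 7.582 μm/a
  ⇒ r_corr(zinc) = 9.919 μm/a
Ordering by μm/a: carbon steel (279) > zinc (9.92) > copper (4.97)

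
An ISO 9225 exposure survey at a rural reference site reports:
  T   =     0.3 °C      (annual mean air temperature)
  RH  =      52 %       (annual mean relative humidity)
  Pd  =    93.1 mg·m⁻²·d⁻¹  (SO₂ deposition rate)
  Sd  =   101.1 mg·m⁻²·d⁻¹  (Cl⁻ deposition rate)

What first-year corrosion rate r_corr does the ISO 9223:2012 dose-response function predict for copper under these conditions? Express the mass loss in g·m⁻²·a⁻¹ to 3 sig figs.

copper: temperature factor f = +0.126·(-9.7) = -1.2222
  sulphur-dioxide contribution → 0.1091 μm/a
  chloride contribution → 0.2352 μm/a
  ⇒ r_corr(copper) = 0.3443 μm/a
Convert to mass loss: 0.3443 μm/a × 8.96 g/cm³ = 3.085 g·m⁻²·a⁻¹

r_corr = 3.08 g·m⁻²·a⁻¹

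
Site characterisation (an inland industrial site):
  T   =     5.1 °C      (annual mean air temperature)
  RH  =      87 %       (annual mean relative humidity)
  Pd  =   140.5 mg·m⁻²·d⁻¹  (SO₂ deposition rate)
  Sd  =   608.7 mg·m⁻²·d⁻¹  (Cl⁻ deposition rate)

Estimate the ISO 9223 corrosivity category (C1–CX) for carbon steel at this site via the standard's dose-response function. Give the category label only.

carbon steel: temperature factor f = +0.150·(-4.9) = -0.7350
  sulphur-dioxide contribution → 63.27 μm/a
  chloride contribution → 117.6 μm/a
  ⇒ r_corr(carbon steel) = 180.9 μm/a
181 μm/a falls in (80, 200] for carbon steel → category C5

C5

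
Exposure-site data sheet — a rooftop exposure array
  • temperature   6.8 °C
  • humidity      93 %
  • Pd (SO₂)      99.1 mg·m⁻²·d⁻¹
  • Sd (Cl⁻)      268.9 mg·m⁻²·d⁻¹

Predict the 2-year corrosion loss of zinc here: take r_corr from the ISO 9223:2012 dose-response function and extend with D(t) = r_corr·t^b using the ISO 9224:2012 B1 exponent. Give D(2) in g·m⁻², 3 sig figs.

D(2) = 98.0 g·m⁻²

zinc: T≤10 °C ⇒ hinge +0.038·(6.8−10) = -0.1216
  SO₂ term: 0.0129·99.1^0.44·exp(0.046·93-0.1216) = 6.222
  Sd branch = 0.0175·Sd^0.57·e^(0.008·RH+0.085·T) = 1.592 μm/a
  sum: 6.222 + 1.592 → r_corr = 7.815 μm/a
Long-term exponent b (ISO 9224 Table 2, B1) = 0.813
  D(2) = 7.815 × 2^0.813 = 7.815 × 1.757 = 13.73 μm
  Mass loss = 13.73 μm × 7.14 g/cm³ = 98.03 g·m⁻²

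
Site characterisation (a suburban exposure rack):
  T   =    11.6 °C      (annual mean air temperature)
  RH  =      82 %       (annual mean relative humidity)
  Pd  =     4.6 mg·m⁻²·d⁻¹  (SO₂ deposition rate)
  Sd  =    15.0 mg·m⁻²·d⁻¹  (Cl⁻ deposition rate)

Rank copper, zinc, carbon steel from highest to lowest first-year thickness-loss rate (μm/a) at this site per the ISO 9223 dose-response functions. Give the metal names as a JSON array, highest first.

copper: temperature factor f = -0.080·(1.6) = -0.1280
  Pd branch = 0.0053·Pd^0.26·e^(0.059·RH+f) = 0.8752 μm/a
  Cl⁻ term: 0.01025·15.0^0.27·exp(0.036·82+0.049·11.6) = 0.7197
  r_corr = 0.8752 + 0.7197 = 1.595 μm/a
zinc: f(T) = -0.071·(T−10) [T>10 °C] = -0.1136
  Pd branch = 0.0129·Pd^0.44·e^(0.046·RH+f) = 0.9795 μm/a
  Cl⁻ term: 0.0175·15.0^0.57·exp(0.008·82+0.085·11.6) = 0.4232
  sum: 0.9795 + 0.4232 → r_corr = 1.403 μm/a
carbon steel: T>10 °C ⇒ hinge -0.054·(11.6−10) = -0.0864
  Pd branch = 1.77·Pd^0.52·e^(0.02·RH+f) = 18.51 μm/a
  Sd branch = 0.102·Sd^0.62·e^(0.033·RH+0.04·T) = 13.02 μm/a
  sum: 18.51 + 13.02 → r_corr = 31.52 μm/a
Ordering by μm/a: carbon steel (31.5) > copper (1.59) > zinc (1.4)

["carbon steel", "copper", "zinc"]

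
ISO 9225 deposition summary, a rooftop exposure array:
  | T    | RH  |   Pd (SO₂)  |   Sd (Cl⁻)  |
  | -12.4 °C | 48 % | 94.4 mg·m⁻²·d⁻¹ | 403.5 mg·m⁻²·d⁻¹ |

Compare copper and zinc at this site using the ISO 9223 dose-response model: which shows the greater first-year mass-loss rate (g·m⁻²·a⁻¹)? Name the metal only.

copper: T≤10 °C ⇒ hinge +0.126·(-12.4−10) = -2.8224
  Pd branch = 0.0053·Pd^0.26·e^(0.059·RH+f) = 0.01746 μm/a
  Cl⁻ term: 0.01025·403.5^0.27·exp(0.036·48+0.049·-12.4) = 0.1588
  r_corr = 0.01746 + 0.1588 = 0.1763 μm/a
  mass loss = 0.1763 μm/a × 8.96 g/cm³ = 1.579 g·m⁻²·a⁻¹
zinc: T≤10 °C ⇒ hinge +0.038·(-12.4−10) = -0.8512
  SO₂ term: 0.0129·94.4^0.44·exp(0.046·48-0.8512) = 0.3705
  Cl⁻ term: 0.0175·403.5^0.57·exp(0.008·48+0.085·-12.4) = 0.2738
  r_corr = 0.3705 + 0.2738 = 0.6443 μm/a
  mass loss = 0.6443 μm/a × 7.14 g/cm³ = 4.6 g·m⁻²·a⁻¹
Ordering by g·m⁻²·a⁻¹: zinc (4.6) > copper (1.58)

zinc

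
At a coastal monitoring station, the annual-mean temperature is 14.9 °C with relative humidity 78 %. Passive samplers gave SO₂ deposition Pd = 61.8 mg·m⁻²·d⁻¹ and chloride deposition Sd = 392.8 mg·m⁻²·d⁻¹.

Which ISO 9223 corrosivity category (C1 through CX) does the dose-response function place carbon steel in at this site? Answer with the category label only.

carbon steel: temperature factor f = -0.054·(4.9) = -0.2646
  SO₂ term: 1.77·61.8^0.52·exp(0.02·78-0.2646) = 55.19
  Sd branch = 0.102·Sd^0.62·e^(0.033·RH+0.04·T) = 98.56 μm/a
  r_corr = 55.19 + 98.56 = 153.8 μm/a
ISO 9223 Table 2 (carbon steel): 80 < 154 ≤ 200 μm/a ⇒ C5

C5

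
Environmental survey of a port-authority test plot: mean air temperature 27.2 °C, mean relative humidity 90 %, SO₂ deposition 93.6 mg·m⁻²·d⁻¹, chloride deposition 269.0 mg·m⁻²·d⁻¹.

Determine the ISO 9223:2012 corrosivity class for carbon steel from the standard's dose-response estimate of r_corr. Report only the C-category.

carbon steel: T>10 °C ⇒ hinge -0.054·(27.2−10) = -0.9288
  sulphur-dioxide contribution → 44.81 μm/a
  chloride contribution → 189.4 μm/a
  total first-year rate 234.2 μm/a
ISO 9223 Table 2 (carbon steel): 200 < 234 ≤ 700 μm/a ⇒ CX

CX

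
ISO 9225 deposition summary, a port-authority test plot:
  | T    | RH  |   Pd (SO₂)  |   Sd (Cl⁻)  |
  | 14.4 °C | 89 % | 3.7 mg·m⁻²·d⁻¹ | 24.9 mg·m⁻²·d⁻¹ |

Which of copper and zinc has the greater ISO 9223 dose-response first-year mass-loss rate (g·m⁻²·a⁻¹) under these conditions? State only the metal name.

copper

copper: temperature factor f = -0.080·(4.4) = -0.3520
  Pd branch = 0.0053·Pd^0.26·e^(0.059·RH+f) = 0.9991 μm/a
  Sd branch = 0.01025·Sd^0.27·e^(0.036·RH+0.049·T) = 1.218 μm/a
  r_corr = 0.9991 + 1.218 = 2.217 μm/a
  mass loss = 2.217 μm/a × 8.96 g/cm³ = 19.86 g·m⁻²·a⁻¹
zinc: temperature factor f = -0.071·(4.4) = -0.3124
  Pd branch = 0.0129·Pd^0.44·e^(0.046·RH+f) = 1.007 μm/a
  Sd branch = 0.0175·Sd^0.57·e^(0.008·RH+0.085·T) = 0.758 μm/a
  sum: 1.007 + 0.758 → r_corr = 1.765 μm/a
  mass loss = 1.765 μm/a × 7.14 g/cm³ = 12.6 g·m⁻²·a⁻¹
Ordering by g·m⁻²·a⁻¹: copper (19.9) > zinc (12.6)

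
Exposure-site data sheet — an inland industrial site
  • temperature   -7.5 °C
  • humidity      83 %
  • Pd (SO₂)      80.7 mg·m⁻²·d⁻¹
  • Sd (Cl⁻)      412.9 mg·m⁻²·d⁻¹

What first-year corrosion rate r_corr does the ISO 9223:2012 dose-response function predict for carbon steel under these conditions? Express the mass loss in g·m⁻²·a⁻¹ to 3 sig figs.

r_corr = 436 g·m⁻²·a⁻¹

carbon steel: f(T) = +0.150·(T−10) [T≤10 °C] = -2.6250
  Pd branch = 1.77·Pd^0.52·e^(0.02·RH+f) = 6.614 μm/a
  Cl⁻ term: 0.102·412.9^0.62·exp(0.033·83+0.04·-7.5) = 48.94
  r_corr = 6.614 + 48.94 = 55.55 μm/a
Convert to mass loss: 55.55 μm/a × 7.85 g/cm³ = 436.1 g·m⁻²·a⁻¹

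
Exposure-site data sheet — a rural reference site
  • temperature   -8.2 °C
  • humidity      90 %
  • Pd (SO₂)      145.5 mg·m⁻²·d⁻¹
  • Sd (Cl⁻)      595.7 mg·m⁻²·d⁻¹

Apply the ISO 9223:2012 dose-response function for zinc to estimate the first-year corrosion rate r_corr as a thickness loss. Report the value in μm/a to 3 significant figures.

zinc: T≤10 °C ⇒ hinge +0.038·(-8.2−10) = -0.6916
  Pd branch = 0.0129·Pd^0.44·e^(0.046·RH+f) = 3.63 μm/a
  Sd branch = 0.0175·Sd^0.57·e^(0.008·RH+0.085·T) = 0.6836 μm/a
  sum: 3.63 + 0.6836 → r_corr = 4.313 μm/a

r_corr = 4.31 μm/a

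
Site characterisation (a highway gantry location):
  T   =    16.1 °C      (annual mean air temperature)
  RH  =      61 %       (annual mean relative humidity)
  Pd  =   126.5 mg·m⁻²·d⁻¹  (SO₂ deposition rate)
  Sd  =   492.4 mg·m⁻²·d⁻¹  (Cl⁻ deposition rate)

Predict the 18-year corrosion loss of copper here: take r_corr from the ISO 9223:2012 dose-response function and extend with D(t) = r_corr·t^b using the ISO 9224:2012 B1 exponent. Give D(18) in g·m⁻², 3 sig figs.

copper: f(T) = -0.080·(T−10) [T>10 °C] = -0.4880
  SO₂ term: 0.0053·126.5^0.26·exp(0.059·61-0.4880) = 0.4187
  Sd branch = 0.01025·Sd^0.27·e^(0.036·RH+0.049·T) = 1.081 μm/a
  r_corr = 0.4187 + 1.081 = 1.5 μm/a
Long-term exponent b (ISO 9224 Table 2, B1) = 0.667
  D(18) = 1.5 × 18^0.667 = 1.5 × 6.875 = 10.31 μm
  Mass loss = 10.31 μm × 8.96 g/cm³ = 92.4 g·m⁻²

D(18) = 92.4 g·m⁻²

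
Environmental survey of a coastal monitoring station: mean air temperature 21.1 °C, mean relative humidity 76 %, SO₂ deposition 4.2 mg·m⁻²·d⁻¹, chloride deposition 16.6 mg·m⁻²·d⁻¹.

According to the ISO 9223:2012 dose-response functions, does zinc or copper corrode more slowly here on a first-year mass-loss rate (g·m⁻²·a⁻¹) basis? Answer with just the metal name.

zinc: T>10 °C ⇒ hinge -0.071·(21.1−10) = -0.7881
  Pd branch = 0.0129·Pd^0.44·e^(0.046·RH+f) = 0.3638 μm/a
  Sd branch = 0.0175·Sd^0.57·e^(0.008·RH+0.085·T) = 0.9582 μm/a
  r_corr = 0.3638 + 0.9582 = 1.322 μm/a
  mass loss = 1.322 μm/a × 7.14 g/cm³ = 9.439 g·m⁻²·a⁻¹
copper: f(T) = -0.080·(T−10) [T>10 °C] = -0.8880
  Pd branch = 0.0053·Pd^0.26·e^(0.059·RH+f) = 0.2806 μm/a
  Sd branch = 0.01025·Sd^0.27·e^(0.036·RH+0.049·T) = 0.9493 μm/a
  r_corr = 0.2806 + 0.9493 = 1.23 μm/a
  mass loss = 1.23 μm/a × 8.96 g/cm³ = 11.02 g·m⁻²·a⁻¹
Ordering by g·m⁻²·a⁻¹: copper (11) > zinc (9.44)

zinc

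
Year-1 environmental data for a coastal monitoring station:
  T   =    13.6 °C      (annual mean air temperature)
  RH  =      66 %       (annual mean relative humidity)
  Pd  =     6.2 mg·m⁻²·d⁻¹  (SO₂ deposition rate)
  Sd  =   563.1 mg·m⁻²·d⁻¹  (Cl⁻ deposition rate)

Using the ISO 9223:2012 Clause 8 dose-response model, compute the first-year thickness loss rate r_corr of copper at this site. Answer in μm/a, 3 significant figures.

r_corr = 1.50 μm/a

copper: temperature factor f = -0.080·(3.6) = -0.2880
  SO₂ term: 0.0053·6.2^0.26·exp(0.059·66-0.2880) = 0.3136
  Cl⁻ term: 0.01025·563.1^0.27·exp(0.036·66+0.049·13.6) = 1.188
  r_corr = 0.3136 + 1.188 = 1.501 μm/a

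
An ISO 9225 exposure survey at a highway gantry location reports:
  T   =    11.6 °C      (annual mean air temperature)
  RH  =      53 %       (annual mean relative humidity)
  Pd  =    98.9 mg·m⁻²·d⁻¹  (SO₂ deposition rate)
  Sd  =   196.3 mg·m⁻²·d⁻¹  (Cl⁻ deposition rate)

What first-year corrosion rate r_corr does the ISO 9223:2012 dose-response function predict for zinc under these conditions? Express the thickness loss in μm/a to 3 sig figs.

zinc: temperature factor f = -0.071·(1.6) = -0.1136
  SO₂ term: 0.0129·98.9^0.44·exp(0.046·53-0.1136) = 0.9953
  Sd branch = 0.0175·Sd^0.57·e^(0.008·RH+0.085·T) = 1.453 μm/a
  sum: 0.9953 + 1.453 → r_corr = 2.449 μm/a

r_corr = 2.45 μm/a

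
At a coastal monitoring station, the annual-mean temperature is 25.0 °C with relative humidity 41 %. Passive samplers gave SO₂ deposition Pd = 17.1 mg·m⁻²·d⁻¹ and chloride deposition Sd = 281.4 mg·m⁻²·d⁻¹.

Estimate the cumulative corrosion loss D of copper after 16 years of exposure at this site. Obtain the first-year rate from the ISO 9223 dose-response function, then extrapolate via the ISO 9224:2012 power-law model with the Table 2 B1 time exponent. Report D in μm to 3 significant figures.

copper: temperature factor f = -0.080·(15.0) = -1.2000
  Pd branch = 0.0053·Pd^0.26·e^(0.059·RH+f) = 0.03752 μm/a
  Cl⁻ term: 0.01025·281.4^0.27·exp(0.036·41+0.049·25.0) = 0.7
  sum: 0.03752 + 0.7 → r_corr = 0.7375 μm/a
ISO 9224: D(t) = r_corr · t^b with b = 0.667 (copper, B1)
  D(16) = 0.7375 × 16^0.667 = 0.7375 × 6.355 = 4.687 μm

D(16) = 4.69 μm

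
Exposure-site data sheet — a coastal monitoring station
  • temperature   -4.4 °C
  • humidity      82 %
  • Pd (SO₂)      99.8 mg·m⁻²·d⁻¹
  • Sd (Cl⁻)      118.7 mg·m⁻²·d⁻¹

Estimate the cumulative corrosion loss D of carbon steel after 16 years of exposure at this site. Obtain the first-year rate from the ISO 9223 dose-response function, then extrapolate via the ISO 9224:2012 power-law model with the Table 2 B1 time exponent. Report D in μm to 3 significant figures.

carbon steel: temperature factor f = +0.150·(-14.4) = -2.1600
  sulphur-dioxide contribution → 11.53 μm/a
  chloride contribution → 24.75 μm/a
  total first-year rate 36.27 μm/a
ISO 9224: D(t) = r_corr · t^b with b = 0.523 (carbon steel, B1)
  D(16) = 36.27 × 16^0.523 = 36.27 × 4.263 = 154.6 μm

D(16) = 155 μm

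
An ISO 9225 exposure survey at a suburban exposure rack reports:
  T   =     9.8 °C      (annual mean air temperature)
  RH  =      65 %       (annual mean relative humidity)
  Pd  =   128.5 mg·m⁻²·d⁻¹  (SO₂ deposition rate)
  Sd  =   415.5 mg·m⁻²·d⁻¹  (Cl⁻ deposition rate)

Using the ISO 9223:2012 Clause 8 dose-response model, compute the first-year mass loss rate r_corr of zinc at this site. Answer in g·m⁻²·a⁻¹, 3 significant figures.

zinc: T≤10 °C ⇒ hinge +0.038·(9.8−10) = -0.0076
  SO₂ term: 0.0129·128.5^0.44·exp(0.046·65-0.0076) = 2.156
  Sd branch = 0.0175·Sd^0.57·e^(0.008·RH+0.085·T) = 2.105 μm/a
  r_corr = 2.156 + 2.105 = 4.261 μm/a
Convert to mass loss: 4.261 μm/a × 7.14 g/cm³ = 30.43 g·m⁻²·a⁻¹

r_corr = 30.4 g·m⁻²·a⁻¹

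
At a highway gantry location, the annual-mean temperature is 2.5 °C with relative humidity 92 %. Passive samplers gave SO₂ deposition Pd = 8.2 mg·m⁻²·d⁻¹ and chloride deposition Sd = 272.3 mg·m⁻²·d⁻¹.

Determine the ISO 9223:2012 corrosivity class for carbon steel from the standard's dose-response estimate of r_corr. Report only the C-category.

C5

carbon steel: T≤10 °C ⇒ hinge +0.150·(2.5−10) = -1.1250
  SO₂ term: 1.77·8.2^0.52·exp(0.02·92-1.1250) = 10.81
  Cl⁻ term: 0.102·272.3^0.62·exp(0.033·92+0.04·2.5) = 75.91
  r_corr = 10.81 + 75.91 = 86.71 μm/a
ISO 9223 Table 2 (carbon steel): 80 < 86.7 ≤ 200 μm/a ⇒ C5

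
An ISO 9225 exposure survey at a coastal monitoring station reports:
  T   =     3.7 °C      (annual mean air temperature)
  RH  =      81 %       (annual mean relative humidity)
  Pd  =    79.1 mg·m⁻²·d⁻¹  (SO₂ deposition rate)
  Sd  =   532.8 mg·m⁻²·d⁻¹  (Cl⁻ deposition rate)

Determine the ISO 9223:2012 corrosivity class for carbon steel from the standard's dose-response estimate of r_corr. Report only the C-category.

carbon steel: f(T) = +0.150·(T−10) [T≤10 °C] = -0.9450
  Pd branch = 1.77·Pd^0.52·e^(0.02·RH+f) = 33.74 μm/a
  Cl⁻ term: 0.102·532.8^0.62·exp(0.033·81+0.04·3.7) = 83.99
  sum: 33.74 + 83.99 → r_corr = 117.7 μm/a
ISO 9223 Table 2 (carbon steel): 80 < 118 ≤ 200 μm/a ⇒ C5

C5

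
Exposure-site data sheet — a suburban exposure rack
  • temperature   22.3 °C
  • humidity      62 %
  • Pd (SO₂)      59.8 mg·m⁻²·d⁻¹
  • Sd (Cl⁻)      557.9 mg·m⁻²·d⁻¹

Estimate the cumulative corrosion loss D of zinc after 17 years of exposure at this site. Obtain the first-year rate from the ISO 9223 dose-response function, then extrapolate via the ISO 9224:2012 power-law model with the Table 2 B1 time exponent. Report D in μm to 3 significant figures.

zinc: temperature factor f = -0.071·(12.3) = -0.8733
  Pd branch = 0.0129·Pd^0.44·e^(0.046·RH+f) = 0.5645 μm/a
  Sd branch = 0.0175·Sd^0.57·e^(0.008·RH+0.085·T) = 7.034 μm/a
  sum: 0.5645 + 7.034 → r_corr = 7.598 μm/a
ISO 9224: D(t) = r_corr · t^b with b = 0.813 (zinc, B1)
  D(17) = 7.598 × 17^0.813 = 7.598 × 10.01 = 76.05 μm

D(17) = 76.0 μm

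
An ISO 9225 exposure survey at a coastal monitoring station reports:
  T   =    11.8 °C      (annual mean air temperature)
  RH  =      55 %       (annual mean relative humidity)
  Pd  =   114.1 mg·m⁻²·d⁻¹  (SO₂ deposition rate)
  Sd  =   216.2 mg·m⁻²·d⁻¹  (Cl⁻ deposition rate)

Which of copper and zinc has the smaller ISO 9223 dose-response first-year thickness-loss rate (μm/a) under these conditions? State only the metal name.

copper

copper: temperature factor f = -0.080·(1.8) = -0.1440
  sulphur-dioxide contribution → 0.4036 μm/a
  chloride contribution → 0.5651 μm/a
  total first-year rate 0.9687 μm/a
zinc: temperature factor f = -0.071·(1.8) = -0.1278
  sulphur-dioxide contribution → 1.146 μm/a
  chloride contribution → 1.587 μm/a
  total first-year rate 2.733 μm/a
Ordering by μm/a: zinc (2.73) > copper (0.969)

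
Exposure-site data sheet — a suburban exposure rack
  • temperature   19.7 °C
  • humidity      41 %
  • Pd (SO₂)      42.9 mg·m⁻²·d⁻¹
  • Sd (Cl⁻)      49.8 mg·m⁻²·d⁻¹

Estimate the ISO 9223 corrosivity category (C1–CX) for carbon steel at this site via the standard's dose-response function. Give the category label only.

carbon steel: f(T) = -0.054·(T−10) [T>10 °C] = -0.5238
  sulphur-dioxide contribution → 16.81 μm/a
  chloride contribution → 9.788 μm/a
  ⇒ r_corr(carbon steel) = 26.6 μm/a
ISO 9223 Table 2 (carbon steel): 25 < 26.6 ≤ 50 μm/a ⇒ C3

C3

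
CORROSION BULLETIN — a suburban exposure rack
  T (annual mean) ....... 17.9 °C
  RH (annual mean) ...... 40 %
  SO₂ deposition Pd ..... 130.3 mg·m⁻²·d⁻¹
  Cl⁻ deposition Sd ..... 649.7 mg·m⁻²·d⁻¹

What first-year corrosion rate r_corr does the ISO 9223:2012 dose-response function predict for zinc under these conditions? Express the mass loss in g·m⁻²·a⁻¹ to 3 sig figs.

zinc: T>10 °C ⇒ hinge -0.071·(17.9−10) = -0.5609
  SO₂ term: 0.0129·130.3^0.44·exp(0.046·40-0.5609) = 0.3951
  Cl⁻ term: 0.0175·649.7^0.57·exp(0.008·40+0.085·17.9) = 4.426
  sum: 0.3951 + 4.426 → r_corr = 4.821 μm/a
Convert to mass loss: 4.821 μm/a × 7.14 g/cm³ = 34.42 g·m⁻²·a⁻¹

r_corr = 34.4 g·m⁻²·a⁻¹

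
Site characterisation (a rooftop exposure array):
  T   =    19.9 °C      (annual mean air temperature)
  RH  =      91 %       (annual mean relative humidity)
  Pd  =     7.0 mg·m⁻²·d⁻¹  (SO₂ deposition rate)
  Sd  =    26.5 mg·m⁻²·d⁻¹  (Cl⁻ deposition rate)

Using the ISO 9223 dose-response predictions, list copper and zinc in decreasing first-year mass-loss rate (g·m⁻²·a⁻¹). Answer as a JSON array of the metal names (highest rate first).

["copper", "zinc"]

copper: temperature factor f = -0.080·(9.9) = -0.7920
  SO₂ term: 0.0053·7.0^0.26·exp(0.059·91-0.7920) = 0.8546
  Cl⁻ term: 0.01025·26.5^0.27·exp(0.036·91+0.049·19.9) = 1.743
  sum: 0.8546 + 1.743 → r_corr = 2.597 μm/a
  mass loss = 2.597 μm/a × 8.96 g/cm³ = 23.27 g·m⁻²·a⁻¹
zinc: T>10 °C ⇒ hinge -0.071·(19.9−10) = -0.7029
  SO₂ term: 0.0129·7.0^0.44·exp(0.046·91-0.7029) = 0.9888
  Cl⁻ term: 0.0175·26.5^0.57·exp(0.008·91+0.085·19.9) = 1.274
  sum: 0.9888 + 1.274 → r_corr = 2.263 μm/a
  mass loss = 2.263 μm/a × 7.14 g/cm³ = 16.15 g·m⁻²·a⁻¹
Ordering by g·m⁻²·a⁻¹: copper (23.3) > zinc (16.2)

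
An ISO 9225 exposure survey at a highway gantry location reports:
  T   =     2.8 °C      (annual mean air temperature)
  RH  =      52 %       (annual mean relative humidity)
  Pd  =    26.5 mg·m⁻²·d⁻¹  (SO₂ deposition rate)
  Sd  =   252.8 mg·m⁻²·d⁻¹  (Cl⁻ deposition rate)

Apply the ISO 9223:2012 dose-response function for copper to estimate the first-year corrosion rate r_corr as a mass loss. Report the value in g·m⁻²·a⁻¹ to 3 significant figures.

r_corr = 4.02 g·m⁻²·a⁻¹

copper: T≤10 °C ⇒ hinge +0.126·(2.8−10) = -0.9072
  Pd branch = 0.0053·Pd^0.26·e^(0.059·RH+f) = 0.1078 μm/a
  Sd branch = 0.01025·Sd^0.27·e^(0.036·RH+0.049·T) = 0.3405 μm/a
  sum: 0.1078 + 0.3405 → r_corr = 0.4483 μm/a
Convert to mass loss: 0.4483 μm/a × 8.96 g/cm³ = 4.017 g·m⁻²·a⁻¹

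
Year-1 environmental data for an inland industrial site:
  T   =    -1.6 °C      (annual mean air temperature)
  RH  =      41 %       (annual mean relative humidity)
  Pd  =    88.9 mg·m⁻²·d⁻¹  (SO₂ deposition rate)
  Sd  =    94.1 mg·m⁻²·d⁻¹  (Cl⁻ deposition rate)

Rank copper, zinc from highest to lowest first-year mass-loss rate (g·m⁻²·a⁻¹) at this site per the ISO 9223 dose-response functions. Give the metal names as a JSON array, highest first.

copper: f(T) = +0.126·(T−10) [T≤10 °C] = -1.4616
  Pd branch = 0.0053·Pd^0.26·e^(0.059·RH+f) = 0.04434 μm/a
  Cl⁻ term: 0.01025·94.1^0.27·exp(0.036·41+0.049·-1.6) = 0.1414
  sum: 0.04434 + 0.1414 → r_corr = 0.1858 μm/a
  mass loss = 0.1858 μm/a × 8.96 g/cm³ = 1.665 g·m⁻²·a⁻¹
zinc: temperature factor f = +0.038·(-11.6) = -0.4408
  SO₂ term: 0.0129·88.9^0.44·exp(0.046·41-0.4408) = 0.3942
  Sd branch = 0.0175·Sd^0.57·e^(0.008·RH+0.085·T) = 0.2827 μm/a
  r_corr = 0.3942 + 0.2827 = 0.677 μm/a
  mass loss = 0.677 μm/a × 7.14 g/cm³ = 4.833 g·m⁻²·a⁻¹
Ordering by g·m⁻²·a⁻¹: zinc (4.83) > copper (1.66)

["zinc", "copper"]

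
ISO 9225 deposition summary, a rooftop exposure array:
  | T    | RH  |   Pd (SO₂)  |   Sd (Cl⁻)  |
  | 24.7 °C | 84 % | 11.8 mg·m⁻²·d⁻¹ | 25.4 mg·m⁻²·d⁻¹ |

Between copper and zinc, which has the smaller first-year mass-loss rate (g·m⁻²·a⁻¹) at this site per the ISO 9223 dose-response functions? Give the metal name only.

zinc

copper: T>10 °C ⇒ hinge -0.080·(24.7−10) = -1.1760
  Pd branch = 0.0053·Pd^0.26·e^(0.059·RH+f) = 0.4412 μm/a
  Cl⁻ term: 0.01025·25.4^0.27·exp(0.036·84+0.049·24.7) = 1.694
  sum: 0.4412 + 1.694 → r_corr = 2.135 μm/a
  mass loss = 2.135 μm/a × 8.96 g/cm³ = 19.13 g·m⁻²·a⁻¹
zinc: temperature factor f = -0.071·(14.7) = -1.0437
  SO₂ term: 0.0129·11.8^0.44·exp(0.046·84-1.0437) = 0.6413
  Cl⁻ term: 0.0175·25.4^0.57·exp(0.008·84+0.085·24.7) = 1.768
  sum: 0.6413 + 1.768 → r_corr = 2.409 μm/a
  mass loss = 2.409 μm/a × 7.14 g/cm³ = 17.2 g·m⁻²·a⁻¹
Ordering by g·m⁻²·a⁻¹: copper (19.1) > zinc (17.2)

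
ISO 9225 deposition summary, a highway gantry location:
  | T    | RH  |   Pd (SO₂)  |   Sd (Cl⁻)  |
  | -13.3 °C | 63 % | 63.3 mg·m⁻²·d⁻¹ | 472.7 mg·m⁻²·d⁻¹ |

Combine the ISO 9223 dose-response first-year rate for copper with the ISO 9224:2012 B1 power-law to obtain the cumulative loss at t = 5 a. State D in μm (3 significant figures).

D(5) = 0.896 μm

copper: temperature factor f = +0.126·(-23.3) = -2.9358
  Pd branch = 0.0053·Pd^0.26·e^(0.059·RH+f) = 0.03403 μm/a
  Cl⁻ term: 0.01025·472.7^0.27·exp(0.036·63+0.049·-13.3) = 0.2722
  sum: 0.03403 + 0.2722 → r_corr = 0.3062 μm/a
ISO 9224: D(t) = r_corr · t^b with b = 0.667 (copper, B1)
  D(5) = 0.3062 × 5^0.667 = 0.3062 × 2.926 = 0.8958 μm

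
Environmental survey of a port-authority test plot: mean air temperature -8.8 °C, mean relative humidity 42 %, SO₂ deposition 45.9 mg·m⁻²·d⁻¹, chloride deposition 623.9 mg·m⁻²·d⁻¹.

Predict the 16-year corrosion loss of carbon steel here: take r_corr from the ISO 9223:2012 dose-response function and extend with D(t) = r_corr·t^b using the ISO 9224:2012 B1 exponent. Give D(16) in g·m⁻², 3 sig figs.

carbon steel: T≤10 °C ⇒ hinge +0.150·(-8.8−10) = -2.8200
  SO₂ term: 1.77·45.9^0.52·exp(0.02·42-2.8200) = 1.787
  Cl⁻ term: 0.102·623.9^0.62·exp(0.033·42+0.04·-8.8) = 15.51
  r_corr = 1.787 + 15.51 = 17.3 μm/a
ISO 9224: D(t) = r_corr · t^b with b = 0.523 (carbon steel, B1)
  D(16) = 17.3 × 16^0.523 = 17.3 × 4.263 = 73.75 μm
  Mass loss = 73.75 μm × 7.85 g/cm³ = 578.9 g·m⁻²

D(16) = 579 g·m⁻²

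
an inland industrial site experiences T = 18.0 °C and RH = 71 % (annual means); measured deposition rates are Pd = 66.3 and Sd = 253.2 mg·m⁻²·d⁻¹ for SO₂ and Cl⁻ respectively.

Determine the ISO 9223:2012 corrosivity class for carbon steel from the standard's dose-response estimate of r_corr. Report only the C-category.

carbon steel: T>10 °C ⇒ hinge -0.054·(18.0−10) = -0.4320
  Pd branch = 1.77·Pd^0.52·e^(0.02·RH+f) = 42.1 μm/a
  Cl⁻ term: 0.102·253.2^0.62·exp(0.033·71+0.04·18.0) = 67.45
  sum: 42.1 + 67.45 → r_corr = 109.5 μm/a
Category bounds: 80…200 μm/a bracket r_corr ⇒ C5

C5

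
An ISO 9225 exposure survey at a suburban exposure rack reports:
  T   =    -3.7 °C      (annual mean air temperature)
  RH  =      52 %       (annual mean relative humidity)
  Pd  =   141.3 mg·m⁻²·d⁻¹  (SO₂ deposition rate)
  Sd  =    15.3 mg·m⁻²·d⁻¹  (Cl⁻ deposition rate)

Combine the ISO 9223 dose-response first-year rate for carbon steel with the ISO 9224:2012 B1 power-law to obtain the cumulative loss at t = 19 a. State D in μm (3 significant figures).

D(19) = 51.7 μm

carbon steel: f(T) = +0.150·(T−10) [T≤10 °C] = -2.0550
  sulphur-dioxide contribution → 8.419 μm/a
  chloride contribution → 2.655 μm/a
  total first-year rate 11.07 μm/a
Power-law: D(19) = r_corr · 19^0.523
  D(19) = 11.07 × 19^0.523 = 11.07 × 4.664 = 51.65 μm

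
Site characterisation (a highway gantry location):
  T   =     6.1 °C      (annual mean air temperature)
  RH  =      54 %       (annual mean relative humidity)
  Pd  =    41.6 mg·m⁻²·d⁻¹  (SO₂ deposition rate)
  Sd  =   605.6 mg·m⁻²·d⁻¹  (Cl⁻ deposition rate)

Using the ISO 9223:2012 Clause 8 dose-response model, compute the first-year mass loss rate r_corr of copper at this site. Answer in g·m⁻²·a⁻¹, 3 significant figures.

copper: f(T) = +0.126·(T−10) [T≤10 °C] = -0.4914
  Pd branch = 0.0053·Pd^0.26·e^(0.059·RH+f) = 0.2068 μm/a
  Sd branch = 0.01025·Sd^0.27·e^(0.036·RH+0.049·T) = 0.5445 μm/a
  r_corr = 0.2068 + 0.5445 = 0.7513 μm/a
Convert to mass loss: 0.7513 μm/a × 8.96 g/cm³ = 6.731 g·m⁻²·a⁻¹

r_corr = 6.73 g·m⁻²·a⁻¹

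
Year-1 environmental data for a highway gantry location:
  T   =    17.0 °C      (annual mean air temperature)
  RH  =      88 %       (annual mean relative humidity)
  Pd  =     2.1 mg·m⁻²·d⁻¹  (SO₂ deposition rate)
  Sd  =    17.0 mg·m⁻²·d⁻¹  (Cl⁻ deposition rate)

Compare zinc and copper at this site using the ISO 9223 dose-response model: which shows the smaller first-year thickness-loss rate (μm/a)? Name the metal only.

zinc

zinc: f(T) = -0.071·(T−10) [T>10 °C] = -0.4970
  SO₂ term: 0.0129·2.1^0.44·exp(0.046·88-0.4970) = 0.6231
  Sd branch = 0.0175·Sd^0.57·e^(0.008·RH+0.085·T) = 0.7546 μm/a
  r_corr = 0.6231 + 0.7546 = 1.378 μm/a
copper: T>10 °C ⇒ hinge -0.080·(17.0−10) = -0.5600
  Pd branch = 0.0053·Pd^0.26·e^(0.059·RH+f) = 0.6602 μm/a
  Cl⁻ term: 0.01025·17.0^0.27·exp(0.036·88+0.049·17.0) = 1.204
  r_corr = 0.6602 + 1.204 = 1.864 μm/a
Ordering by μm/a: copper (1.86) > zinc (1.38)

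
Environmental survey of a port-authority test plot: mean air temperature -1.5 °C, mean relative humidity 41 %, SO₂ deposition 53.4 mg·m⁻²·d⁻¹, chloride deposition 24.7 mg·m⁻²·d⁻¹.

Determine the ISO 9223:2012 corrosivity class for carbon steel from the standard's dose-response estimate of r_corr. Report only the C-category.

C2

carbon steel: temperature factor f = +0.150·(-11.5) = -1.7250
  sulphur-dioxide contribution → 5.666 μm/a
  chloride contribution → 2.714 μm/a
  ⇒ r_corr(carbon steel) = 8.38 μm/a
8.38 μm/a falls in (1.3, 25] for carbon steel → category C2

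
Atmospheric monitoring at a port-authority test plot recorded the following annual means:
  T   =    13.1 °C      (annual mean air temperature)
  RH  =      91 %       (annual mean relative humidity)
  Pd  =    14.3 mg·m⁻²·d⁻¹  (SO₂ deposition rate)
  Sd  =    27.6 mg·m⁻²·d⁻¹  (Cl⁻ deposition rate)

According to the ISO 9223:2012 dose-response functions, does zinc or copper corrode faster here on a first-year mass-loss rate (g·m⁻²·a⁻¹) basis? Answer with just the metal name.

copper

zinc: temperature factor f = -0.071·(3.1) = -0.2201
  SO₂ term: 0.0129·14.3^0.44·exp(0.046·91-0.2201) = 2.194
  Sd branch = 0.0175·Sd^0.57·e^(0.008·RH+0.085·T) = 0.7313 μm/a
  r_corr = 2.194 + 0.7313 = 2.926 μm/a
  mass loss = 2.926 μm/a × 7.14 g/cm³ = 20.89 g·m⁻²·a⁻¹
copper: f(T) = -0.080·(T−10) [T>10 °C] = -0.2480
  Pd branch = 0.0053·Pd^0.26·e^(0.059·RH+f) = 1.773 μm/a
  Cl⁻ term: 0.01025·27.6^0.27·exp(0.036·91+0.049·13.1) = 1.263
  r_corr = 1.773 + 1.263 = 3.036 μm/a
  mass loss = 3.036 μm/a × 8.96 g/cm³ = 27.2 g·m⁻²·a⁻¹
Ordering by g·m⁻²·a⁻¹: copper (27.2) > zinc (20.9)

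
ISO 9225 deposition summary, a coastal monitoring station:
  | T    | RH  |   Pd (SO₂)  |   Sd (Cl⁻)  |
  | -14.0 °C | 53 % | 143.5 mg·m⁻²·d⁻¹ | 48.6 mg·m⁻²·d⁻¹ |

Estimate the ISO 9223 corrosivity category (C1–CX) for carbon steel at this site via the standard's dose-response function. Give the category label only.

carbon steel: temperature factor f = +0.150·(-24.0) = -3.6000
  Pd branch = 1.77·Pd^0.52·e^(0.02·RH+f) = 1.847 μm/a
  Cl⁻ term: 0.102·48.6^0.62·exp(0.033·53+0.04·-14.0) = 3.721
  sum: 1.847 + 3.721 → r_corr = 5.568 μm/a
5.57 μm/a falls in (1.3, 25] for carbon steel → category C2

C2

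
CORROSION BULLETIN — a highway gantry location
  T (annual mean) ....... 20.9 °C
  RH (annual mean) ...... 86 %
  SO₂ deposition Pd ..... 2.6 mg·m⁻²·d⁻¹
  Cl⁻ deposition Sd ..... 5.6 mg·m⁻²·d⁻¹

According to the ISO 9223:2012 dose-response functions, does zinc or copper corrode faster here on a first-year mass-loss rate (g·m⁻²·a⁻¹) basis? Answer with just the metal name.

zinc: T>10 °C ⇒ hinge -0.071·(20.9−10) = -0.7739
  SO₂ term: 0.0129·2.6^0.44·exp(0.046·86-0.7739) = 0.4733
  Sd branch = 0.0175·Sd^0.57·e^(0.008·RH+0.085·T) = 0.5493 μm/a
  sum: 0.4733 + 0.5493 → r_corr = 1.023 μm/a
  mass loss = 1.023 μm/a × 7.14 g/cm³ = 7.302 g·m⁻²·a⁻¹
copper: temperature factor f = -0.080·(10.9) = -0.8720
  SO₂ term: 0.0053·2.6^0.26·exp(0.059·86-0.8720) = 0.454
  Sd branch = 0.01025·Sd^0.27·e^(0.036·RH+0.049·T) = 1.005 μm/a
  sum: 0.454 + 1.005 → r_corr = 1.459 μm/a
  mass loss = 1.459 μm/a × 8.96 g/cm³ = 13.07 g·m⁻²·a⁻¹
Ordering by g·m⁻²·a⁻¹: copper (13.1) > zinc (7.3)

copper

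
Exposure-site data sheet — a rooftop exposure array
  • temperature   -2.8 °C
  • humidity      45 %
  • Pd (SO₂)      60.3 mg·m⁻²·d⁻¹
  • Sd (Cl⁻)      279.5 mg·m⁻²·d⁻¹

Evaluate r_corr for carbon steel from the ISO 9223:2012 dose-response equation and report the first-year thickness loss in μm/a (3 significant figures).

carbon steel: f(T) = +0.150·(T−10) [T≤10 °C] = -1.9200
  Pd branch = 1.77·Pd^0.52·e^(0.02·RH+f) = 5.38 μm/a
  Cl⁻ term: 0.102·279.5^0.62·exp(0.033·45+0.04·-2.8) = 13.23
  sum: 5.38 + 13.23 → r_corr = 18.61 μm/a

r_corr = 18.6 μm/a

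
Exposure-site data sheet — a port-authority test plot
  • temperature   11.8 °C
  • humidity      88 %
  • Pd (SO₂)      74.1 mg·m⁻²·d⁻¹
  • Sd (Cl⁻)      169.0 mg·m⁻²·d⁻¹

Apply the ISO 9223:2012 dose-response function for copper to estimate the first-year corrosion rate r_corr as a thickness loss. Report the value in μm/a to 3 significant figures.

copper: temperature factor f = -0.080·(1.8) = -0.1440
  Pd branch = 0.0053·Pd^0.26·e^(0.059·RH+f) = 2.528 μm/a
  Sd branch = 0.01025·Sd^0.27·e^(0.036·RH+0.049·T) = 1.735 μm/a
  r_corr = 2.528 + 1.735 = 4.262 μm/a

r_corr = 4.26 μm/a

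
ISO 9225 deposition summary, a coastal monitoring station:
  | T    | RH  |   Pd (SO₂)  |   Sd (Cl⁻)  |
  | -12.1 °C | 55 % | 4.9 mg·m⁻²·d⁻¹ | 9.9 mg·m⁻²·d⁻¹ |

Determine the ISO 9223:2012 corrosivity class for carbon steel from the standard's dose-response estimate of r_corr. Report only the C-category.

C2

carbon steel: temperature factor f = +0.150·(-22.1) = -3.3150
  Pd branch = 1.77·Pd^0.52·e^(0.02·RH+f) = 0.4415 μm/a
  Cl⁻ term: 0.102·9.9^0.62·exp(0.033·55+0.04·-12.1) = 1.599
  sum: 0.4415 + 1.599 → r_corr = 2.041 μm/a
Category bounds: 1.3…25 μm/a bracket r_corr ⇒ C2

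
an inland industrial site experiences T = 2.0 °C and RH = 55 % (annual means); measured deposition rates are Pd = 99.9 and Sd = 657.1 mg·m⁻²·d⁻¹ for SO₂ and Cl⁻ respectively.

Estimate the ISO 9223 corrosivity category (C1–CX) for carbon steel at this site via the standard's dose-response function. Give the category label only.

carbon steel: f(T) = +0.150·(T−10) [T≤10 °C] = -1.2000
  SO₂ term: 1.77·99.9^0.52·exp(0.02·55-1.2000) = 17.55
  Cl⁻ term: 0.102·657.1^0.62·exp(0.033·55+0.04·2.0) = 37.89
  r_corr = 17.55 + 37.89 = 55.44 μm/a
Category bounds: 50…80 μm/a bracket r_corr ⇒ C4

C4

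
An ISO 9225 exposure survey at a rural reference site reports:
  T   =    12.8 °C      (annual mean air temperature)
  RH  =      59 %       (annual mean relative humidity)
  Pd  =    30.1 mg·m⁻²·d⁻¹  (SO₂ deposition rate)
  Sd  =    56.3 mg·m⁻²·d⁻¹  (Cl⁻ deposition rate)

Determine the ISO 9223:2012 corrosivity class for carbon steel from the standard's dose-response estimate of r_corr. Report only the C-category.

carbon steel: T>10 °C ⇒ hinge -0.054·(12.8−10) = -0.1512
  SO₂ term: 1.77·30.1^0.52·exp(0.02·59-0.1512) = 29.08
  Cl⁻ term: 0.102·56.3^0.62·exp(0.033·59+0.04·12.8) = 14.52
  sum: 29.08 + 14.52 → r_corr = 43.6 μm/a
43.6 μm/a falls in (25, 50] for carbon steel → category C3

C3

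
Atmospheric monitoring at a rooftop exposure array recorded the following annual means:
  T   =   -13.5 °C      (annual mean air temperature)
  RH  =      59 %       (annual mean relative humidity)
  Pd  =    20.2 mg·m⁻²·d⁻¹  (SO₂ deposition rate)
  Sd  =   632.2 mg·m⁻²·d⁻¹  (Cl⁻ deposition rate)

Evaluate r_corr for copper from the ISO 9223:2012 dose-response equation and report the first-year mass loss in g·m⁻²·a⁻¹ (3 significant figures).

r_corr = 2.44 g·m⁻²·a⁻¹

copper: T≤10 °C ⇒ hinge +0.126·(-13.5−10) = -2.9610
  Pd branch = 0.0053·Pd^0.26·e^(0.059·RH+f) = 0.01948 μm/a
  Cl⁻ term: 0.01025·632.2^0.27·exp(0.036·59+0.049·-13.5) = 0.2524
  r_corr = 0.01948 + 0.2524 = 0.2719 μm/a
Convert to mass loss: 0.2719 μm/a × 8.96 g/cm³ = 2.436 g·m⁻²·a⁻¹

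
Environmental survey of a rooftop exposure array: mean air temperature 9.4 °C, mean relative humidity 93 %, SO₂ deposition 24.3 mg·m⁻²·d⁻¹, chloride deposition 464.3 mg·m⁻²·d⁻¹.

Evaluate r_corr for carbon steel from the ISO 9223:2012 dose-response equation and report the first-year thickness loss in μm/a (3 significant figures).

carbon steel: f(T) = +0.150·(T−10) [T≤10 °C] = -0.0900
  SO₂ term: 1.77·24.3^0.52·exp(0.02·93-0.0900) = 54.6
  Sd branch = 0.102·Sd^0.62·e^(0.033·RH+0.04·T) = 143.9 μm/a
  r_corr = 54.6 + 143.9 = 198.5 μm/a

r_corr = 199 μm/a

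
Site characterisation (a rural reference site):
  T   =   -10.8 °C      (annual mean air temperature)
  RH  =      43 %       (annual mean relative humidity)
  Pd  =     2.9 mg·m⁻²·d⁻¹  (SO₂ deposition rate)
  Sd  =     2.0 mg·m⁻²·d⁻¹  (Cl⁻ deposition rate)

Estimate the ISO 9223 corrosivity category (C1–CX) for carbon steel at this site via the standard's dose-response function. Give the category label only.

carbon steel: temperature factor f = +0.150·(-20.8) = -3.1200
  Pd branch = 1.77·Pd^0.52·e^(0.02·RH+f) = 0.3213 μm/a
  Sd branch = 0.102·Sd^0.62·e^(0.033·RH+0.04·T) = 0.4206 μm/a
  r_corr = 0.3213 + 0.4206 = 0.7419 μm/a
0.742 μm/a falls in (0, 1.3] for carbon steel → category C1

C1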